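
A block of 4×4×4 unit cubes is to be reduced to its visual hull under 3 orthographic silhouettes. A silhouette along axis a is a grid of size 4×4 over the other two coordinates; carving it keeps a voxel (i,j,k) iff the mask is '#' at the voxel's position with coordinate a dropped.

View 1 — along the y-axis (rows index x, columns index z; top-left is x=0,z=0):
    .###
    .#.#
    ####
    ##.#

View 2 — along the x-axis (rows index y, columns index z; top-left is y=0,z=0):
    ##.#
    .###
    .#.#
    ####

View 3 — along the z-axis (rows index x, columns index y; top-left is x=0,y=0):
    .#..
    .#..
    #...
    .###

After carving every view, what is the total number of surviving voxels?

start: 4×4×4 = 64 voxels
[1] y-view keeps 12 columns → grid now 48
[2] x-view keeps 12 columns → grid now 40
[3] z-view keeps 6 columns → grid now 15

|visual hull| = 15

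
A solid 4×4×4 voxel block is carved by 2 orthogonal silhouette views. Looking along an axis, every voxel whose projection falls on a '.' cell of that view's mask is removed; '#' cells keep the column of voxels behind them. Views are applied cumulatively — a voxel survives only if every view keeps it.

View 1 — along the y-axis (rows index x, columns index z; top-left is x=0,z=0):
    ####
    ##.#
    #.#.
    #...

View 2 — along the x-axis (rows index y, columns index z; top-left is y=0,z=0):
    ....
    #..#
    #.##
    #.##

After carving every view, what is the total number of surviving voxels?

initial block: 4^3 = 64
carve view 1 (along y, XZ-mask fill 10/16): 40 voxels remain
carve view 2 (along x, YZ-mask fill 8/16): 22 voxels remain

voxel count = 22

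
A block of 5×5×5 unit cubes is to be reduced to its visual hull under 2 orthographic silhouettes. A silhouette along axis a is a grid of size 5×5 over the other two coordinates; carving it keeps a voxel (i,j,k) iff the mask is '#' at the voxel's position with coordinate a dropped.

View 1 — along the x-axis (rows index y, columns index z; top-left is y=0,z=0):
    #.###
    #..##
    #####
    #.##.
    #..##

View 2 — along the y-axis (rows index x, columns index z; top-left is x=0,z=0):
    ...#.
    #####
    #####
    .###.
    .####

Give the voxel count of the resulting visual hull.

initial block: 5^3 = 125
step 1: project along x, AND mask (18/25) → |grid| = 90
step 2: project along y, AND mask (18/25) → |grid| = 63

|visual hull| = 63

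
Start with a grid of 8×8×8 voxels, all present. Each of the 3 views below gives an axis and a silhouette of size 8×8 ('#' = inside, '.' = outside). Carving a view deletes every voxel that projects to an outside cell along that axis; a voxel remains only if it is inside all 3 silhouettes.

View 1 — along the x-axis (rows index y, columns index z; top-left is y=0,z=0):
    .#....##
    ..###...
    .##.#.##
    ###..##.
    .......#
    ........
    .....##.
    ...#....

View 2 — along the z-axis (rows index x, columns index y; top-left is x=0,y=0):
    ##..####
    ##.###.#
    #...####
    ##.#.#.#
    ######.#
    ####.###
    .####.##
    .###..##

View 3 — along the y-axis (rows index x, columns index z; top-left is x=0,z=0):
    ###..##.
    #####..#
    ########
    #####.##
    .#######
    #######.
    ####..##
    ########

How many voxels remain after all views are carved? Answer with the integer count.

voxel count = 96

before carving: 512 voxels (8×8×8)
step 1: project along x, AND mask (20/64) → |grid| = 160
step 2: project along z, AND mask (47/64) → |grid| = 112
step 3: project along y, AND mask (54/64) → |grid| = 96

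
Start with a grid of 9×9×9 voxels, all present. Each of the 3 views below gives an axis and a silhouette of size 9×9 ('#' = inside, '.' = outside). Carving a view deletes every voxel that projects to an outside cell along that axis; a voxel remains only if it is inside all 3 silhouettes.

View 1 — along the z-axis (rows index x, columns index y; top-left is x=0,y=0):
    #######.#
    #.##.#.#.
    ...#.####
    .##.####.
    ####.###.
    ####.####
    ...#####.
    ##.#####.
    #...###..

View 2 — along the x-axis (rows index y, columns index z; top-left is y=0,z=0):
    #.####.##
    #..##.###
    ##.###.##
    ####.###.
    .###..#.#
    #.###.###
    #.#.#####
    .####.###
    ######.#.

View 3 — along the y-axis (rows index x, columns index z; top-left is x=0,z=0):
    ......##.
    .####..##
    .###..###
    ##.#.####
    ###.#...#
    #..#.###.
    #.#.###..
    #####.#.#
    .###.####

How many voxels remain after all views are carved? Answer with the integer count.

224 voxels

start: 9×9×9 = 729 voxels
carve view 1 (along z, XY-mask fill 55/81): 495 voxels remain
carve view 2 (along x, YZ-mask fill 60/81): 370 voxels remain
carve view 3 (along y, XZ-mask fill 50/81): 224 voxels remain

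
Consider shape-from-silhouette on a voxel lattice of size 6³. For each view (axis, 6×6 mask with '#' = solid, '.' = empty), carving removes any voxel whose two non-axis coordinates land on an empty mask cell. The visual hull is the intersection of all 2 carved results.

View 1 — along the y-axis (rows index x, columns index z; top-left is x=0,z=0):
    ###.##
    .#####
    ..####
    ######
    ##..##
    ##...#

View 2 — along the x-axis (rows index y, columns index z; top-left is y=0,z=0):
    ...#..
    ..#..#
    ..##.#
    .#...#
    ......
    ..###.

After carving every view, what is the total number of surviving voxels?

|visual hull| = 49

full grid |V| = 216
  1. axis=1 (XZ plane), |mask|=27  ⇒  voxels=162
  2. axis=0 (YZ plane), |mask|=11  ⇒  voxels=49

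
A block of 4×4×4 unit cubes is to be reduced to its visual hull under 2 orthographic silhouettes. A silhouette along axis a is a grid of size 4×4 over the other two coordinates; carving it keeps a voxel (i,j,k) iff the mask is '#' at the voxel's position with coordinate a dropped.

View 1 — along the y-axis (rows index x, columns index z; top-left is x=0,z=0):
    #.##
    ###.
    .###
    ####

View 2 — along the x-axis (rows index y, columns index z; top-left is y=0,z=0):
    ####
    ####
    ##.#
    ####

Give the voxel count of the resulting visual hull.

remaining voxels: 48

before carving: 64 voxels (4×4×4)
V1 y: intersect with XZ mask (13 set) -- 52 left
V2 x: intersect with YZ mask (15 set) -- 48 left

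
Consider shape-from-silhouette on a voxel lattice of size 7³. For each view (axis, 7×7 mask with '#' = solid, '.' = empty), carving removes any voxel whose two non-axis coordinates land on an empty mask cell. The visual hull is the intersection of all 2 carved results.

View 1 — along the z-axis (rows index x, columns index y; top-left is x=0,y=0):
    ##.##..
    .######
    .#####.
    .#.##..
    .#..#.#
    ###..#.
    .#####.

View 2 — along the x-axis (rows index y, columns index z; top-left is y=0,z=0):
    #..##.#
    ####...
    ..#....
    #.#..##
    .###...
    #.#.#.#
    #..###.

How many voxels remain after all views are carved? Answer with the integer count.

full grid |V| = 343
carve view 1 (along z, XY-mask fill 30/49): 210 voxels remain
carve view 2 (along x, YZ-mask fill 24/49): 102 voxels remain

voxel count = 102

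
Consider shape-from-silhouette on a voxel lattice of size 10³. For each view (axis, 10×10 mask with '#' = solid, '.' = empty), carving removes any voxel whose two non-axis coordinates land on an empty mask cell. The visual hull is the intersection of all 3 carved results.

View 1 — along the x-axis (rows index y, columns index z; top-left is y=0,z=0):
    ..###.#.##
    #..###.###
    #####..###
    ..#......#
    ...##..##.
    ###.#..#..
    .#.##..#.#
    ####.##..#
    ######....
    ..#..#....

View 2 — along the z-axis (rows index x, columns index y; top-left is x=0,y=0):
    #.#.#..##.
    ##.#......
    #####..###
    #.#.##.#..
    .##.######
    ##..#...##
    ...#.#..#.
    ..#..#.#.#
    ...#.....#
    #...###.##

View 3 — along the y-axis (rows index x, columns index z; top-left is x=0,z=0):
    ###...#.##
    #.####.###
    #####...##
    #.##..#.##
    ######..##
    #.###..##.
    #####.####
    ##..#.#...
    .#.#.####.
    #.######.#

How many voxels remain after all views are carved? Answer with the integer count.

remaining voxels: 185

full grid |V| = 1000
  1. axis=0 (YZ plane), |mask|=52  ⇒  voxels=520
  2. axis=2 (XY plane), |mask|=49  ⇒  voxels=254
  3. axis=1 (XZ plane), |mask|=68  ⇒  voxels=185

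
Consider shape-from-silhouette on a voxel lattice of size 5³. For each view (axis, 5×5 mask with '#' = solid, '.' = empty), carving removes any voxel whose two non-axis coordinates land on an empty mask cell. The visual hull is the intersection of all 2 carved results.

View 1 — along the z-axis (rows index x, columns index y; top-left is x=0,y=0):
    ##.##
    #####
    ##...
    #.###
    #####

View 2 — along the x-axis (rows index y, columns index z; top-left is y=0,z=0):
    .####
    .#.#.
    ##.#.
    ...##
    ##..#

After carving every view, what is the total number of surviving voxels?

full grid |V| = 125
  1. axis=2 (XY plane), |mask|=20  ⇒  voxels=100
  2. axis=0 (YZ plane), |mask|=14  ⇒  voxels=57

voxel count = 57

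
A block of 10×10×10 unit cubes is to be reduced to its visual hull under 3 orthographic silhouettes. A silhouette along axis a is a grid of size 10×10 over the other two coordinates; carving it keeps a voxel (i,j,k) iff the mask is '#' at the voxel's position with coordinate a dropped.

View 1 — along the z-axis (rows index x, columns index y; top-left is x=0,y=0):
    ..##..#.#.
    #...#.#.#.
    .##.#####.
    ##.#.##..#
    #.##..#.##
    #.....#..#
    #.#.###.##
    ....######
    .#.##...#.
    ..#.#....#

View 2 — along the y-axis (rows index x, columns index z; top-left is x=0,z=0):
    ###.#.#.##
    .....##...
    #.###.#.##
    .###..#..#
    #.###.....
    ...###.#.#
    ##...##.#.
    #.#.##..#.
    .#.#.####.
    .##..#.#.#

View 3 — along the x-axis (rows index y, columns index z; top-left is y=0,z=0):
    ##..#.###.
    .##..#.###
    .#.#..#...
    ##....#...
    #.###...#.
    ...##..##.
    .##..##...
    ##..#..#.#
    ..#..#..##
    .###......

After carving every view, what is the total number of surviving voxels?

initial block: 10^3 = 1000
carve view 1 (along z, XY-mask fill 50/100): 500 voxels remain
carve view 2 (along y, XZ-mask fill 51/100): 258 voxels remain
carve view 3 (along x, YZ-mask fill 43/100): 105 voxels remain

105 voxels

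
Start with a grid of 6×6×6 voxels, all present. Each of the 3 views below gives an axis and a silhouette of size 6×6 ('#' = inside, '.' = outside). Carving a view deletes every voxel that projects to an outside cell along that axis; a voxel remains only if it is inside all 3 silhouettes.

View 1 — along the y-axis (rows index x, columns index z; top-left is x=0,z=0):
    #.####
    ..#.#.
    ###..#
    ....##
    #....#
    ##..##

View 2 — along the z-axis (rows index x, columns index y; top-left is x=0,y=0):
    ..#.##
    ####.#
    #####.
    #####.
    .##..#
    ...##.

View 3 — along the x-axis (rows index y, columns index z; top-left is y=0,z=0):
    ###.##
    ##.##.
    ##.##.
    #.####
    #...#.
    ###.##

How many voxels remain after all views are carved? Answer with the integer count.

initial block: 6^3 = 216
carve view 1 (along y, XZ-mask fill 19/36): 114 voxels remain
carve view 2 (along z, XY-mask fill 23/36): 69 voxels remain
carve view 3 (along x, YZ-mask fill 25/36): 45 voxels remain

|visual hull| = 45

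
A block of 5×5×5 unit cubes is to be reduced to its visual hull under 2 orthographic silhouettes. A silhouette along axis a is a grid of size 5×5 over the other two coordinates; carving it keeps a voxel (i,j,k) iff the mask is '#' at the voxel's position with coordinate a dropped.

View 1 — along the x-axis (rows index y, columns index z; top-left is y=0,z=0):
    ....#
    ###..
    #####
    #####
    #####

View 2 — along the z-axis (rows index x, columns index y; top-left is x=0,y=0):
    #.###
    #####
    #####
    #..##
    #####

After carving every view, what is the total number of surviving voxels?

|visual hull| = 84

full grid |V| = 125
V1 x: intersect with YZ mask (19 set) -- 95 left
V2 z: intersect with XY mask (22 set) -- 84 left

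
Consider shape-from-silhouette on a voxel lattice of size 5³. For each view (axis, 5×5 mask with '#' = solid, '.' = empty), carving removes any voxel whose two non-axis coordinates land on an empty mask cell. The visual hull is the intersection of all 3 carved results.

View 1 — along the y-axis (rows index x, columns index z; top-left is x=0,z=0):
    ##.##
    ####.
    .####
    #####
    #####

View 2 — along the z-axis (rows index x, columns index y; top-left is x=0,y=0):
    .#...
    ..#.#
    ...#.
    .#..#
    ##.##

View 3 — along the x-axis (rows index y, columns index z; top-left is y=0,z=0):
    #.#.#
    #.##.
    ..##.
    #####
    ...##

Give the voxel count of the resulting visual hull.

|visual hull| = 27

full grid |V| = 125
step 1: project along y, AND mask (22/25) → |grid| = 110
step 2: project along z, AND mask (10/25) → |grid| = 46
step 3: project along x, AND mask (15/25) → |grid| = 27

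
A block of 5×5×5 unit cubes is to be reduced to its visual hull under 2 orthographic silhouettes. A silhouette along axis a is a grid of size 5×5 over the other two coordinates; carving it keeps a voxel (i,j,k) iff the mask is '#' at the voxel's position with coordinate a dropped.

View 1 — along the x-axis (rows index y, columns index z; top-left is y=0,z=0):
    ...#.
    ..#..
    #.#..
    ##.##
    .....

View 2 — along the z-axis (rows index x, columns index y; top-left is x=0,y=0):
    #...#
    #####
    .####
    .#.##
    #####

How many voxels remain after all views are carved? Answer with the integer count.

voxel count = 29

before carving: 125 voxels (5×5×5)
carve view 1 (along x, YZ-mask fill 8/25): 40 voxels remain
carve view 2 (along z, XY-mask fill 19/25): 29 voxels remain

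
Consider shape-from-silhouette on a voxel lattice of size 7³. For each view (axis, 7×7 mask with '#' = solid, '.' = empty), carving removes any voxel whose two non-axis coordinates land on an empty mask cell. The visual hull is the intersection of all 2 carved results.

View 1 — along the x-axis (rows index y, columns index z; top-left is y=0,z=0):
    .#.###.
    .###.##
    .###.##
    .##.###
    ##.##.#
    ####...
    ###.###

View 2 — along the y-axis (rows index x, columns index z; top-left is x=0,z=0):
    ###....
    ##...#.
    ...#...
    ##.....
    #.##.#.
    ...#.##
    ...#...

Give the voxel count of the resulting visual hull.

remaining voxels: 83

full grid |V| = 343
step 1: project along x, AND mask (34/49) → |grid| = 238
step 2: project along y, AND mask (17/49) → |grid| = 83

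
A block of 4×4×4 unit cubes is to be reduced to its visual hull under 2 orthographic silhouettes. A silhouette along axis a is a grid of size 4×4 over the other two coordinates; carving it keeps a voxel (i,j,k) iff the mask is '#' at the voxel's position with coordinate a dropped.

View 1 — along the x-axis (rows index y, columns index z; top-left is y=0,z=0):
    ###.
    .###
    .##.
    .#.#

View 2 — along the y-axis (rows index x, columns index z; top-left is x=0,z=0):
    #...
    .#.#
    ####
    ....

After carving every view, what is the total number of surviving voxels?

remaining voxels: 17

initial block: 4^3 = 64
after view 1 [x-axis, 10 of 16 cells solid] → remaining = 40
after view 2 [y-axis, 7 of 16 cells solid] → remaining = 17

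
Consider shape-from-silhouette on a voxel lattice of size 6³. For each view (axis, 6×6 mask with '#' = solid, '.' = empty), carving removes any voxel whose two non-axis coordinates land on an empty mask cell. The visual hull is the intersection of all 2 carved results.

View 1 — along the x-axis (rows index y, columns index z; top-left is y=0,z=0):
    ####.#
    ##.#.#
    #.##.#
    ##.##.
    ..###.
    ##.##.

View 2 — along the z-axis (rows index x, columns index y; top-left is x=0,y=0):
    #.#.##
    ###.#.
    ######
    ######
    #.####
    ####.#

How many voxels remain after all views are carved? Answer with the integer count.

start: 6×6×6 = 216 voxels
carve view 1 (along x, YZ-mask fill 24/36): 144 voxels remain
carve view 2 (along z, XY-mask fill 30/36): 121 voxels remain

121 voxels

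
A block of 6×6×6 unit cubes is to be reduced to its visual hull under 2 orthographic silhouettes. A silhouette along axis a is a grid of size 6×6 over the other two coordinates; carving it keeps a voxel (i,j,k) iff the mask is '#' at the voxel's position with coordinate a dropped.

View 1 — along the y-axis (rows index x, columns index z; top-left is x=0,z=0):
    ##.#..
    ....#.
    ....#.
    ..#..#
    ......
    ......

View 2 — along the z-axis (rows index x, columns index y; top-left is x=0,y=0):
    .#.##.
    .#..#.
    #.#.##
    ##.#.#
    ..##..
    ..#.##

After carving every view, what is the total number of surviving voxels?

start: 6×6×6 = 216 voxels
  1. axis=1 (XZ plane), |mask|=7  ⇒  voxels=42
  2. axis=2 (XY plane), |mask|=18  ⇒  voxels=23

23 voxels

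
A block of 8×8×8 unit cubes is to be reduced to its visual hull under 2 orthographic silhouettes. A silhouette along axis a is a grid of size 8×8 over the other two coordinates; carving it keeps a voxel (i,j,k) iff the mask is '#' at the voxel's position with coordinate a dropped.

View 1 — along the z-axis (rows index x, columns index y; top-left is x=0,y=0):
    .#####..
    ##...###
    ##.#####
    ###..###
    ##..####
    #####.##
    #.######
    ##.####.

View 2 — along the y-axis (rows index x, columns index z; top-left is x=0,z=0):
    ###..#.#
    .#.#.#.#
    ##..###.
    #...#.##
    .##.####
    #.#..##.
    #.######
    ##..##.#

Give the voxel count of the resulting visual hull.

voxel count = 247

full grid |V| = 512
after view 1 [z-axis, 49 of 64 cells solid] → remaining = 392
after view 2 [y-axis, 40 of 64 cells solid] → remaining = 247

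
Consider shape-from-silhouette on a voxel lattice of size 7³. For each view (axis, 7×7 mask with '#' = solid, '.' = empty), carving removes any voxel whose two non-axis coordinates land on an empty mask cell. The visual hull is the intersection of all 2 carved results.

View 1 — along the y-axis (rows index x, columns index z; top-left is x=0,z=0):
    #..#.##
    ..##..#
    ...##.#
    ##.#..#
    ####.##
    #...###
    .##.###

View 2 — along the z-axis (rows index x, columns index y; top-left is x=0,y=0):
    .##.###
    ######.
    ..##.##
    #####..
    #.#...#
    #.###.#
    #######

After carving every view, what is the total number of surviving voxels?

|visual hull| = 143

before carving: 343 voxels (7×7×7)
step 1: project along y, AND mask (29/49) → |grid| = 203
step 2: project along z, AND mask (35/49) → |grid| = 143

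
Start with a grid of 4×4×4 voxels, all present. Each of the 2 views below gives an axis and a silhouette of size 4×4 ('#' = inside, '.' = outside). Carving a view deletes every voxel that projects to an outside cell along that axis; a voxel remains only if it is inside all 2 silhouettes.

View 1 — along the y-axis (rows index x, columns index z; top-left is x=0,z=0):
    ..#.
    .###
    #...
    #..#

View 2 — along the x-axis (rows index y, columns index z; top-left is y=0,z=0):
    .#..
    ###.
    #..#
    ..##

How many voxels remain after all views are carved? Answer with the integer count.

remaining voxels: 14

full grid |V| = 64
  1. axis=1 (XZ plane), |mask|=7  ⇒  voxels=28
  2. axis=0 (YZ plane), |mask|=8  ⇒  voxels=14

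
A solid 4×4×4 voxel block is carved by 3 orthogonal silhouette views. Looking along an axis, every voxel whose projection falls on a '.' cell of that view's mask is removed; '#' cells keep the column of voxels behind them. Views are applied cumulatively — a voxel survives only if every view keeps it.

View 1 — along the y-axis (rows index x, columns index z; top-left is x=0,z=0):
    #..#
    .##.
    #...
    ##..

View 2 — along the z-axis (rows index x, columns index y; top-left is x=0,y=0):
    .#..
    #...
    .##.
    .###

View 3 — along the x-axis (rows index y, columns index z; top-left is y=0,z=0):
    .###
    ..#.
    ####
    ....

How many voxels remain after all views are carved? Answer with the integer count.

voxel count = 5

start: 4×4×4 = 64 voxels
[1] y-view keeps 7 columns → grid now 28
[2] z-view keeps 7 columns → grid now 12
[3] x-view keeps 8 columns → grid now 5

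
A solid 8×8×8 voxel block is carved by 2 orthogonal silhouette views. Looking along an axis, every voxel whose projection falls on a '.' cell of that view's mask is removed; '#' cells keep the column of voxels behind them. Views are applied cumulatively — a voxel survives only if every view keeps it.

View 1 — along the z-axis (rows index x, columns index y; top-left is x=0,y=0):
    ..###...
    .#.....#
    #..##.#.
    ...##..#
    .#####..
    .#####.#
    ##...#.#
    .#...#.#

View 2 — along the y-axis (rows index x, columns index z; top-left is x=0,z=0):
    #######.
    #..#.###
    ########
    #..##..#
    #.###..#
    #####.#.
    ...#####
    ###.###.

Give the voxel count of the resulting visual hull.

174 voxels

start: 8×8×8 = 512 voxels
step 1: project along z, AND mask (30/64) → |grid| = 240
step 2: project along y, AND mask (46/64) → |grid| = 174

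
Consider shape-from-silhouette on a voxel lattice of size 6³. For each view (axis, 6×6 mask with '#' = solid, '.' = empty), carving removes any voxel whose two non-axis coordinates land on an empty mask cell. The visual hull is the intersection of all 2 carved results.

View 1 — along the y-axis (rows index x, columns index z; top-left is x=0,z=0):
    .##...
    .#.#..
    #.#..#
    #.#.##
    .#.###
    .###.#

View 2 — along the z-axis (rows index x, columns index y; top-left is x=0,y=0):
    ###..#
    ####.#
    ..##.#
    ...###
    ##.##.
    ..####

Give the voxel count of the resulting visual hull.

|visual hull| = 71

full grid |V| = 216
V1 y: intersect with XZ mask (19 set) -- 114 left
V2 z: intersect with XY mask (23 set) -- 71 left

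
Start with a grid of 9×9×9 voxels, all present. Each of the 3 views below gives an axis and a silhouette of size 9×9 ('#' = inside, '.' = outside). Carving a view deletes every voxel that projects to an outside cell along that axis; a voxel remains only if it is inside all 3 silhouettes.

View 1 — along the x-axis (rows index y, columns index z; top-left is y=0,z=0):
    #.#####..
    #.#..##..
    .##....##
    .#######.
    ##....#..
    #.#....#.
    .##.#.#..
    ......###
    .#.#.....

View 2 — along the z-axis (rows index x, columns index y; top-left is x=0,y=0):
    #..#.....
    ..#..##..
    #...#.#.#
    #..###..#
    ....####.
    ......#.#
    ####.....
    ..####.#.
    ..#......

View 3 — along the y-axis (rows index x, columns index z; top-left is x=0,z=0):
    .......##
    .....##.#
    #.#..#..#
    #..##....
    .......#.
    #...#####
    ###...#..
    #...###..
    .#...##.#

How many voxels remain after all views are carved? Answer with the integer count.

initial block: 9^3 = 729
step 1: project along x, AND mask (36/81) → |grid| = 324
step 2: project along z, AND mask (30/81) → |grid| = 124
step 3: project along y, AND mask (31/81) → |grid| = 40

voxel count = 40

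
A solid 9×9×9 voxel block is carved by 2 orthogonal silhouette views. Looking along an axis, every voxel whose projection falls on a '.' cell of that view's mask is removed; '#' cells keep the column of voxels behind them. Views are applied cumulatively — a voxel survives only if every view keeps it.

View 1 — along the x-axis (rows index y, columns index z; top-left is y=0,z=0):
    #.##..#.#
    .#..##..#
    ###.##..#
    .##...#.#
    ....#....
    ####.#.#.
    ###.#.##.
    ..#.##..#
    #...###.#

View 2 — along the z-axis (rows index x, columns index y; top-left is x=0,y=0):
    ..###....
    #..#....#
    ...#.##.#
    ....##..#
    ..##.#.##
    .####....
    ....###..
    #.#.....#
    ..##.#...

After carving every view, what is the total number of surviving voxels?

before carving: 729 voxels (9×9×9)
carve view 1 (along x, YZ-mask fill 41/81): 369 voxels remain
carve view 2 (along z, XY-mask fill 31/81): 143 voxels remain

143 voxels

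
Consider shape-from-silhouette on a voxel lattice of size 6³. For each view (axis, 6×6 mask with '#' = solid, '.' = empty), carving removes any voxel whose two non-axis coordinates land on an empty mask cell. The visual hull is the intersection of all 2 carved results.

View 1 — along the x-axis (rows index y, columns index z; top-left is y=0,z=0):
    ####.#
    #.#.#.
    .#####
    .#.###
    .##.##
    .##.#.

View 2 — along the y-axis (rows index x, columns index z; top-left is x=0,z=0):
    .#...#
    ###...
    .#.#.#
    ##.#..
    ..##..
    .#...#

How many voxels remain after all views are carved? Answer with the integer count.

before carving: 216 voxels (6×6×6)
V1 x: intersect with YZ mask (24 set) -- 144 left
V2 y: intersect with XZ mask (15 set) -- 60 left

|visual hull| = 60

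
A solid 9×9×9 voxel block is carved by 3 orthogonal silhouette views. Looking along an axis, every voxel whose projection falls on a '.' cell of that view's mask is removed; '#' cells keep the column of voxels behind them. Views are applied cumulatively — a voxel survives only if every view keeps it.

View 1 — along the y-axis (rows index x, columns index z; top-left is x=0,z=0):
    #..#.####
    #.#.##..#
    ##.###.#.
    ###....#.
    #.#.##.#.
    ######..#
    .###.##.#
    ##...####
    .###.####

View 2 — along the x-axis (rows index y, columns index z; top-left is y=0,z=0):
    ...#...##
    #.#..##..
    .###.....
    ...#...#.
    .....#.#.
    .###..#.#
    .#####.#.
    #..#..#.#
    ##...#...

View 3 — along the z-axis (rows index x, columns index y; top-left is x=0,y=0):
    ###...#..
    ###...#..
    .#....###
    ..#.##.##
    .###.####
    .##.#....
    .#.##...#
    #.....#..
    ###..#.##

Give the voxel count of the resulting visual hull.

|visual hull| = 89

full grid |V| = 729
  1. axis=1 (XZ plane), |mask|=52  ⇒  voxels=468
  2. axis=0 (YZ plane), |mask|=32  ⇒  voxels=189
  3. axis=2 (XY plane), |mask|=39  ⇒  voxels=89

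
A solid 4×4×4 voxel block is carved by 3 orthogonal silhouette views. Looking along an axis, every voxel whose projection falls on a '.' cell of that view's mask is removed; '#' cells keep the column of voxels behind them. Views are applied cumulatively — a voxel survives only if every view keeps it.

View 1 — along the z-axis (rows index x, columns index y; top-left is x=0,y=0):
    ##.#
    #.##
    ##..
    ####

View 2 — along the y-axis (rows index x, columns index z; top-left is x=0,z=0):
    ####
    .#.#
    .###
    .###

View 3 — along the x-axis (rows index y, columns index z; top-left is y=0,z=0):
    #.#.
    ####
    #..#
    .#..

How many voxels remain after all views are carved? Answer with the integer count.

19 voxels

start: 4×4×4 = 64 voxels
[1] z-view keeps 12 columns → grid now 48
[2] y-view keeps 12 columns → grid now 36
[3] x-view keeps 9 columns → grid now 19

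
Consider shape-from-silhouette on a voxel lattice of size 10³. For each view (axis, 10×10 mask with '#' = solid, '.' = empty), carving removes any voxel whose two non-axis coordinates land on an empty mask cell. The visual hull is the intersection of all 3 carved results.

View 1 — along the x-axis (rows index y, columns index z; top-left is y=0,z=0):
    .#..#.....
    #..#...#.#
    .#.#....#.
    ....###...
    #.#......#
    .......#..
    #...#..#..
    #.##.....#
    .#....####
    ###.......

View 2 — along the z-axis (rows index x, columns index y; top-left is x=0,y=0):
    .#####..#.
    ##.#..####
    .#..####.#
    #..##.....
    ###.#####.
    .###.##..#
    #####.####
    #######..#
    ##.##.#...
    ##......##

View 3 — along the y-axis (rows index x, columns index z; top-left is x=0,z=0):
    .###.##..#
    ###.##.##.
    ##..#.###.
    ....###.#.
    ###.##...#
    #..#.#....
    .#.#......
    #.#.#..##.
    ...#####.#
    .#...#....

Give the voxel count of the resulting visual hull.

remaining voxels: 96

start: 10×10×10 = 1000 voxels
  1. axis=0 (YZ plane), |mask|=31  ⇒  voxels=310
  2. axis=2 (XY plane), |mask|=62  ⇒  voxels=192
  3. axis=1 (XZ plane), |mask|=47  ⇒  voxels=96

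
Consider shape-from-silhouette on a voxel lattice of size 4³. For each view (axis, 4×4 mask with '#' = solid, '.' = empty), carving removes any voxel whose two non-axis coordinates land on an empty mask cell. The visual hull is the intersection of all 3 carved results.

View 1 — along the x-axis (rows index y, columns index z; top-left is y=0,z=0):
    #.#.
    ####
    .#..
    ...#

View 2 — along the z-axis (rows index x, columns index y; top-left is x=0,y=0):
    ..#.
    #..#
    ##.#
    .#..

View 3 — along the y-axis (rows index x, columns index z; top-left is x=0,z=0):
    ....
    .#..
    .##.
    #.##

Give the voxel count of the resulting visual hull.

initial block: 4^3 = 64
  1. axis=0 (YZ plane), |mask|=8  ⇒  voxels=32
  2. axis=2 (XY plane), |mask|=7  ⇒  voxels=15
  3. axis=1 (XZ plane), |mask|=6  ⇒  voxels=6

voxel count = 6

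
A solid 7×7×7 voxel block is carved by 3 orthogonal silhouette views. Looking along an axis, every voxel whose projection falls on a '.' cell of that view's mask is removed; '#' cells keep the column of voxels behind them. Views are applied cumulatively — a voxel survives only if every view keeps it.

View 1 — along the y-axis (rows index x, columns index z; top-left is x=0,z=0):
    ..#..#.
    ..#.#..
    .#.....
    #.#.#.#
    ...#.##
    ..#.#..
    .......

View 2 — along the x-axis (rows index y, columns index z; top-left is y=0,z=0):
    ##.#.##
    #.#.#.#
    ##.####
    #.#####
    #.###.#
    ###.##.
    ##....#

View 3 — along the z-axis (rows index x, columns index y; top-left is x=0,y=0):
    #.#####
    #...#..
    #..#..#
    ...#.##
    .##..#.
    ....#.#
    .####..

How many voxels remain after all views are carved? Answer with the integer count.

remaining voxels: 27

full grid |V| = 343
carve view 1 (along y, XZ-mask fill 14/49): 98 voxels remain
carve view 2 (along x, YZ-mask fill 34/49): 66 voxels remain
carve view 3 (along z, XY-mask fill 23/49): 27 voxels remain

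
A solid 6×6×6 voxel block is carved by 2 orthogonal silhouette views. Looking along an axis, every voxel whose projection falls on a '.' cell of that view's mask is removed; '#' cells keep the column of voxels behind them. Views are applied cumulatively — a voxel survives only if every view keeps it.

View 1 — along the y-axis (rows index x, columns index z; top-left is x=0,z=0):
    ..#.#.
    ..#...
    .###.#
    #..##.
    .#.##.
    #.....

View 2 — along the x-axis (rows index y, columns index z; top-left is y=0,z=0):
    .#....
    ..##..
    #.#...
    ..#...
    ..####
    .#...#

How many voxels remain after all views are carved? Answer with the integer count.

initial block: 6^3 = 216
V1 y: intersect with XZ mask (14 set) -- 84 left
V2 x: intersect with YZ mask (12 set) -- 29 left

29 voxels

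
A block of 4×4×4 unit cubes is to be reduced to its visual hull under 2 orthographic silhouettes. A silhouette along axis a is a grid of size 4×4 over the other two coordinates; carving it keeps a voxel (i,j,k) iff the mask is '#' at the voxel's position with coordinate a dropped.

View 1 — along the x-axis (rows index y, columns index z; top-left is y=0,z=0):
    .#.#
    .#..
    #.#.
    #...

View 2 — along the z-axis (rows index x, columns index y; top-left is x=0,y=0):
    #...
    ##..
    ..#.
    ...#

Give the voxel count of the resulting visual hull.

remaining voxels: 8

before carving: 64 voxels (4×4×4)
[1] x-view keeps 6 columns → grid now 24
[2] z-view keeps 5 columns → grid now 8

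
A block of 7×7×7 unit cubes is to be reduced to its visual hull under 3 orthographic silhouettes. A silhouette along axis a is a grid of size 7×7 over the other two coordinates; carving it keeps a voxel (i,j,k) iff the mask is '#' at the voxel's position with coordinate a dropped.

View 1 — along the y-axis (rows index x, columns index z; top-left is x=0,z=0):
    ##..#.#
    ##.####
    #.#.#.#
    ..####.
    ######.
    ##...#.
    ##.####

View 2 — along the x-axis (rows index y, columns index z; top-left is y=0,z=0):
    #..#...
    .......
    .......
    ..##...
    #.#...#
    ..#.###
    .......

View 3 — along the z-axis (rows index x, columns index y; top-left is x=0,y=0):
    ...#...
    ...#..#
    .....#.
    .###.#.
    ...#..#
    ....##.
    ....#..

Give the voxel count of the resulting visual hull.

initial block: 7^3 = 343
carve view 1 (along y, XZ-mask fill 33/49): 231 voxels remain
carve view 2 (along x, YZ-mask fill 11/49): 48 voxels remain
carve view 3 (along z, XY-mask fill 13/49): 15 voxels remain

voxel count = 15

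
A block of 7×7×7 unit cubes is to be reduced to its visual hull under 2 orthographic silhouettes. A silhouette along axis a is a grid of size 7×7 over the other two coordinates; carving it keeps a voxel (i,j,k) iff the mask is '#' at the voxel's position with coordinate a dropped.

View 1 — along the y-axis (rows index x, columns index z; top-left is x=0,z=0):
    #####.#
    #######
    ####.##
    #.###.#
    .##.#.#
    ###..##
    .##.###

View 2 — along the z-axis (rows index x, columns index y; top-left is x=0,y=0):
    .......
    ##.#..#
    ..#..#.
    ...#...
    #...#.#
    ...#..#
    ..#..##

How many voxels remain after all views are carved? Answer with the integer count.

full grid |V| = 343
V1 y: intersect with XZ mask (38 set) -- 266 left
V2 z: intersect with XY mask (15 set) -- 82 left

|visual hull| = 82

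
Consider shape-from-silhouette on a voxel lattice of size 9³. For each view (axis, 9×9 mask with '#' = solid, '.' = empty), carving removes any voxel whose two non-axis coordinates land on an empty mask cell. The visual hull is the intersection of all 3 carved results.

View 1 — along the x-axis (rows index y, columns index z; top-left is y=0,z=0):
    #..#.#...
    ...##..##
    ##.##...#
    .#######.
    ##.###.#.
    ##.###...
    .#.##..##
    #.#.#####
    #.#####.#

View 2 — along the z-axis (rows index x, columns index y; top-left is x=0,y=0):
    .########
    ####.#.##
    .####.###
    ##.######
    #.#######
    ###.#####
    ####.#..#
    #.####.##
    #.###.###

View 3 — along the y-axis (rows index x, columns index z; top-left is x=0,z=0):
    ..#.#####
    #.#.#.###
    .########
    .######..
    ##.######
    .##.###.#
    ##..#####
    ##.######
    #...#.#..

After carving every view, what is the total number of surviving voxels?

261 voxels

full grid |V| = 729
step 1: project along x, AND mask (49/81) → |grid| = 441
step 2: project along z, AND mask (66/81) → |grid| = 367
step 3: project along y, AND mask (58/81) → |grid| = 261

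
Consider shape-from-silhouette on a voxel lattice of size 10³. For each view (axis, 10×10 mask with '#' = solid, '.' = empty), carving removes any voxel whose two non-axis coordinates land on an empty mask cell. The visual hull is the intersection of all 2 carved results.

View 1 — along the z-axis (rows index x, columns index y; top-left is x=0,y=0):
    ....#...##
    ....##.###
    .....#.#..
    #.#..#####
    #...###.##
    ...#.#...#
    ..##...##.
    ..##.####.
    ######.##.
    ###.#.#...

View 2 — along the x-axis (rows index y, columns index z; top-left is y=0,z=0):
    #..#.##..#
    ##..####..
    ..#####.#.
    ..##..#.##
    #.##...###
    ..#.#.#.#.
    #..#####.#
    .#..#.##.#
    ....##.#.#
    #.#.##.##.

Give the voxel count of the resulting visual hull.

|visual hull| = 256

start: 10×10×10 = 1000 voxels
  1. axis=2 (XY plane), |mask|=49  ⇒  voxels=490
  2. axis=0 (YZ plane), |mask|=54  ⇒  voxels=256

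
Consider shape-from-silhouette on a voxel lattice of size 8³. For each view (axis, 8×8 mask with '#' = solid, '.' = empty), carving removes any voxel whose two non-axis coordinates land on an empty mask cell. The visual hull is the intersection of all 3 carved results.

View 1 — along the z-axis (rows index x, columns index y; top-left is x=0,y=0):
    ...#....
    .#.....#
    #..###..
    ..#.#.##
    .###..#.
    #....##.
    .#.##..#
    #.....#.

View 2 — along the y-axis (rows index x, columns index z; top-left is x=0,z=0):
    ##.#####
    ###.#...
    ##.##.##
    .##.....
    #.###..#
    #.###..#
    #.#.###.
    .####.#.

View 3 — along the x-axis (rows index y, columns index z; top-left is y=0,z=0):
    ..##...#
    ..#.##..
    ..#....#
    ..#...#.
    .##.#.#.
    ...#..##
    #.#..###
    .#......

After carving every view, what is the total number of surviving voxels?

start: 8×8×8 = 512 voxels
[1] z-view keeps 24 columns → grid now 192
[2] y-view keeps 39 columns → grid now 112
[3] x-view keeps 23 columns → grid now 46

|visual hull| = 46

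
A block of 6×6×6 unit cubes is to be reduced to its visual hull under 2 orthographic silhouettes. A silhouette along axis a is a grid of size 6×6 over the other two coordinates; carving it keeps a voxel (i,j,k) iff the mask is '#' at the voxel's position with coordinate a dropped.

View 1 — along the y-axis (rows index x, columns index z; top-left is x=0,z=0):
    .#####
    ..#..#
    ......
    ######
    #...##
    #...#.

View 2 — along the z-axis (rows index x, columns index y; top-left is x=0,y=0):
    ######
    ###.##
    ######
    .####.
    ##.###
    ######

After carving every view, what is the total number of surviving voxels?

|visual hull| = 91

start: 6×6×6 = 216 voxels
[1] y-view keeps 18 columns → grid now 108
[2] z-view keeps 32 columns → grid now 91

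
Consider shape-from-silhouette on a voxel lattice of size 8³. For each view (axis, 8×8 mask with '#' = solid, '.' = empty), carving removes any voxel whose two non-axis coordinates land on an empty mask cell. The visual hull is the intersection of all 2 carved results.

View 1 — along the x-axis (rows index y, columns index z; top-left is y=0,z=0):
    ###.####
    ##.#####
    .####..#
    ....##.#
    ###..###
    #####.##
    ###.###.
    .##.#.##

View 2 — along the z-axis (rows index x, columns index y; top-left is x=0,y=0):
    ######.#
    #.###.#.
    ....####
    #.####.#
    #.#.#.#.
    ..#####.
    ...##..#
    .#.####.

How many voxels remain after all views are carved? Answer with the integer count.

voxel count = 218

initial block: 8^3 = 512
[1] x-view keeps 46 columns → grid now 368
[2] z-view keeps 39 columns → grid now 218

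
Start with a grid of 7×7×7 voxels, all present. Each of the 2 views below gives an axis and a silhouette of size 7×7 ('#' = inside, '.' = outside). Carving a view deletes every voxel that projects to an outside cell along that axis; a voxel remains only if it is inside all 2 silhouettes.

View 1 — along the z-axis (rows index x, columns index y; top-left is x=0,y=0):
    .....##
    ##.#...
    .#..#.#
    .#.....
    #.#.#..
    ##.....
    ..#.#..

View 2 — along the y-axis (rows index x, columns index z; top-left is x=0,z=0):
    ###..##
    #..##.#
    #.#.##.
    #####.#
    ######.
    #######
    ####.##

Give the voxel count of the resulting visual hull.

84 voxels

start: 7×7×7 = 343 voxels
after view 1 [z-axis, 16 of 49 cells solid] → remaining = 112
after view 2 [y-axis, 38 of 49 cells solid] → remaining = 84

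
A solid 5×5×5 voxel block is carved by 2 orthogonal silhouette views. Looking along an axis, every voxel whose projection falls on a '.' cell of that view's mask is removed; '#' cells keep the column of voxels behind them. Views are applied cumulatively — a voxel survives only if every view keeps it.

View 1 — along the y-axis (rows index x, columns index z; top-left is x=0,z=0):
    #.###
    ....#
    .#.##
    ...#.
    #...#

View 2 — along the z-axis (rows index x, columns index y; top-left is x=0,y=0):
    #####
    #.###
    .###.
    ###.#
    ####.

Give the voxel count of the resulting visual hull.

full grid |V| = 125
  1. axis=1 (XZ plane), |mask|=11  ⇒  voxels=55
  2. axis=2 (XY plane), |mask|=20  ⇒  voxels=45

45 voxels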